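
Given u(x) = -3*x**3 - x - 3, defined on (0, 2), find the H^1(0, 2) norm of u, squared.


||u||_{H^1}^2 = 91984/105

The H^1 norm (squared) on an interval (0, L) is
  ||u||_{H^1}^2 = ∫_0^L u(x)^2 dx + ∫_0^L u'(x)^2 dx.
Compute u'(x) = -9*x**2 - 1.
Then u(x)^2 = 9*x**6 + 6*x**4 + 18*x**3 + x**2 + 6*x + 9 and u'(x)^2 = 81*x**4 + 18*x**2 + 1.
Integrate each monomial from 0 to 2 using ∫_0^2 c·x^n dx = c·2^(n+1)/(n+1):
  ∫_0^2 u(x)^2 dx = ∫_0^2 (9*x^6 + 6*x^4 + 18*x^3 + x^2 + 6*x + 9) dx. Term by term:
    ∫_0^2 9*x^6 dx = 1152/7;  ∫_0^2 6*x^4 dx = 192/5;  ∫_0^2 18*x^3 dx = 72;
    ∫_0^2 x^2 dx = 8/3;  ∫_0^2 6*x dx = 12;  ∫_0^2 9 dx = 18.
  Sum: 1152/7 + 192/5 + 72 + 8/3 + 12 + 18 = 32302/105.
  ∫_0^2 u'(x)^2 dx = ∫_0^2 (81*x^4 + 18*x^2 + 1) dx. Term by term:
    ∫_0^2 81*x^4 dx = 2592/5;  ∫_0^2 18*x^2 dx = 48;  ∫_0^2 1 dx = 2.
  Sum: 2592/5 + 48 + 2 = 2842/5.
Adding: ||u||_{H^1}^2 = 32302/105 + 2842/5 = 91984/105.


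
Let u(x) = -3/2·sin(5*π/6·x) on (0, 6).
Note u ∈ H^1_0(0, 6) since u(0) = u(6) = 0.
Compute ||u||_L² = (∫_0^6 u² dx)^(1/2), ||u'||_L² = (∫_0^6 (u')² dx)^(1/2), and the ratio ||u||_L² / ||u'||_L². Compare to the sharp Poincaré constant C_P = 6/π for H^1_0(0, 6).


||u||_L² / ||u'||_L² = 6/(5*π) < C_P = 6/π.

u(x) = -3/2·sin(5*π/6·x), so u'(x) = -5*π*cos(5*π*x/6)/4.
Writing u(x) = A·sin(kπx/L) with A = -3/2 and k = 5, use ∫_0^L sin²(kπx/L) dx = L/2 and ∫_0^L cos²(kπx/L) dx = L/2.
u² = 9/4·sin²(5*π/6·x) and (u')² = 25*π^2/16·cos²(5*π/6·x), and each of sin², cos² integrates to L/2 = 3 over (0, 6).
∫_0^6 u² dx = 27/4, so ||u||_L² = 3*sqrt(3)/2.
∫_0^6 (u')² dx = 75*π^2/16, so ||u'||_L² = 5*sqrt(3)*π/4.
Ratio ||u||_L² / ||u'||_L² = 6/(5*π).
Sharp Poincaré constant on H^1_0(0, 6) is C_P = L/π = 6/π, achieved by sin(π/6·x).
This is the k = 5 harmonic; the ratio L/(kπ) is strictly less than C_P = L/π, consistent with the sharp inequality ||u||_L² ≤ C_P ||u'||_L².


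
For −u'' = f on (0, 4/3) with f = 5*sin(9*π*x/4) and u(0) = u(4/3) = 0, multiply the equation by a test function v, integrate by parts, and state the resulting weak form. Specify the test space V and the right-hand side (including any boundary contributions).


V = H^1_0(0, 4/3) (so v(0) = v(4/3) = 0); weak form: ∫_0^4/3 u'v' dx = ∫_0^4/3 (5*sin(9*π*x/4)) v dx for all v ∈ V.

Multiply both sides by a test function v and integrate from 0 to 4/3:
  ∫_0^4/3 −u''(x) v(x) dx = ∫_0^4/3 f(x) v(x) dx.
Integrate the LHS by parts once:
  ∫_0^4/3 −u'' v dx = −[u'(x) v(x)]_0^4/3 + ∫_0^4/3 u'(x) v'(x) dx.
Thus ∫_0^4/3 u'(x) v'(x) dx = ∫_0^4/3 f(x) v(x) dx + [u'(x) v(x)]_0^4/3.
Choose V so that boundary terms are either known or forced to vanish.
u is Dirichlet: u(0) = u(4/3) = 0. Let V = H^1_0(0, 4/3); then v(0) = v(4/3) = 0, and [u' v]_0^4/3 = 0.
Weak formulation: find u (satisfying any essential BC) such that ∫_0^4/3 u'(x) v'(x) dx = ∫_0^4/3 f v dx for all v ∈ V.
Substituting f(x) = 5*sin(9*π*x/4), the right-hand side is ∫_0^4/3 (5*sin(9*π*x/4)) v dx.


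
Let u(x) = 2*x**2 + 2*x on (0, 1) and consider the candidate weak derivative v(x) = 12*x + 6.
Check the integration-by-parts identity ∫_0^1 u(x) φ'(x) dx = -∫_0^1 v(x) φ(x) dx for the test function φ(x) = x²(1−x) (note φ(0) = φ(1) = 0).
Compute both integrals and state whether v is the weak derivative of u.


LHS = -11/30, RHS = -11/10. No, v is not the weak derivative of u.

u(x) = 2*x**2 + 2*x, classical derivative u'(x) = 4*x + 2.
φ(x) = x²(1−x), so φ'(x) = x*(2 - 3*x).
Note φ(0) = φ(1) = 0, so the boundary term u·φ vanishes.
LHS = ∫_0^1 u(x) φ'(x) dx = ∫_0^1 (-6*x^4 - 2*x^3 + 4*x^2) dx. Term by term:
  ∫_0^1 -6*x^4 dx = -6/5;  ∫_0^1 -2*x^3 dx = -1/2;  ∫_0^1 4*x^2 dx = 4/3.
Sum: -6/5 − 1/2 + 4/3 = -11/30.
So LHS = -11/30.
∫_0^1 v(x) φ(x) dx = ∫_0^1 (-12*x^4 + 6*x^3 + 6*x^2) dx. Term by term:
  ∫_0^1 -12*x^4 dx = -12/5;  ∫_0^1 6*x^3 dx = 3/2;  ∫_0^1 6*x^2 dx = 2.
Sum: -12/5 + 3/2 + 2 = 11/10.
So RHS = -∫_0^1 v(x) φ(x) dx = -11/10.
LHS − RHS = 11/15 ≠ 0, so the identity fails.
(For a valid weak derivative the identity must hold for EVERY test function, in particular this one. The failure shows v is NOT the weak derivative of u.)
Correct weak derivative would be u'(x) = 4*x + 2.


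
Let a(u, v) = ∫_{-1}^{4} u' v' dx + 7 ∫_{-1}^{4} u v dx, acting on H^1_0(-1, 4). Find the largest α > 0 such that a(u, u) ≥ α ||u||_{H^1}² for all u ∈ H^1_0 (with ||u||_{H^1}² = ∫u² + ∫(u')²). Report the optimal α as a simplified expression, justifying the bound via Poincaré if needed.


α = 1

Coercivity of a(·,·) on H^1_0(-1, 4) means a(u, u) ≥ α ||u||_{H^1}² for every u ∈ H^1_0.
The interval has length L = 5, and Poincaré/coercivity depend only on L. Here a(u, u) = ∫(u')² + (7)·∫u².
Here c = 7 ≥ 1, so a(u,u) = ∫(u')² + c∫u² ≥ ∫(u')² + ∫u² = ||u||_{H^1}², i.e. α = 1 works. No larger α is possible: a(u,u) ≥ α||u||_{H^1}² means (1−α)∫(u')² ≥ (α−c)∫u², and for the modes u_n = sin(nπ(x−x₀)/L) (x₀ the left endpoint) one has ∫u_n²/∫(u_n')² = (L/(nπ))² → 0, so a(u_n,u_n)/||u_n||_{H^1}² → 1. Hence the optimal constant is α = 1.
Therefore α = 1.


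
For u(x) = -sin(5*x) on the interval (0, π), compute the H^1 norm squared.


||u||_{H^1(0,π)}^2 = 13*π

u'(x) = -5*cos(5*x).
Expand u² and (u')² and integrate term by term on (0, π), using: for integers n ≥ 1, ∫_0^π sin²(nx) dx = ∫_0^π cos²(nx) dx = π/2; for n ≠ n', ∫_0^π sin(nx)sin(n'x) dx = ∫_0^π cos(nx)cos(n'x) dx = 0; and by product-to-sum, ∫_0^π sin(nx)cos(n'x) dx = ½∫_0^π [sin((n+n')x) + sin((n−n')x)] dx, which is 0 when n+n' is even and 2n/(n²−n'²) when n+n' is odd (it need not vanish on (0, π)).
  u² squared terms: (-1)²·∫sin(5x)² dx = 1·π/2 = π/2.
  So ∫_0^π u² dx = π/2.
  (u')² squared terms: (-5)²·∫cos(5x)² dx = 25·π/2 = 25*π/2.
  So ∫_0^π (u')² dx = 25*π/2.
||u||_{H^1}^2 = (π/2) + (25*π/2) = 13*π.


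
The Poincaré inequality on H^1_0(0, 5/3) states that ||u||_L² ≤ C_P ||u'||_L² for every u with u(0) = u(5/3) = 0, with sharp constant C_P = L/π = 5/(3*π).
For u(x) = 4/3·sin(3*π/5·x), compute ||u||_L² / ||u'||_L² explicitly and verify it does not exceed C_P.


||u||_L² / ||u'||_L² = 5/(3*π) = C_P.

u(x) = 4/3·sin(3*π/5·x), so u'(x) = 4*π*cos(3*π*x/5)/5.
Writing u(x) = A·sin(kπx/L) with A = 4/3 and k = 1, use ∫_0^L sin²(kπx/L) dx = L/2 and ∫_0^L cos²(kπx/L) dx = L/2.
u² = 16/9·sin²(3*π/5·x) and (u')² = 16*π^2/25·cos²(3*π/5·x), and each of sin², cos² integrates to L/2 = 5/6 over (0, 5/3).
∫_0^5/3 u² dx = 40/27, so ||u||_L² = 2*sqrt(30)/9.
∫_0^5/3 (u')² dx = 8*π^2/15, so ||u'||_L² = 2*sqrt(30)*π/15.
Ratio ||u||_L² / ||u'||_L² = 5/(3*π).
Sharp Poincaré constant on H^1_0(0, 5/3) is C_P = L/π = 5/(3*π), achieved by sin(3*π/5·x).
This is the k = 1 eigenfunction (up to amplitude), so the ratio equals the sharp Poincaré constant exactly.


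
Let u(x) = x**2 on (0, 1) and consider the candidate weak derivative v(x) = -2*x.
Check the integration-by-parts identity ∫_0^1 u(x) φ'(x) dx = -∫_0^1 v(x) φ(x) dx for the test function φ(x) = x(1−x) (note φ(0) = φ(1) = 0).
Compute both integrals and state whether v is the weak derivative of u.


LHS = -1/6, RHS = 1/6. No, v is not the weak derivative of u.

u(x) = x**2, classical derivative u'(x) = 2*x.
φ(x) = x(1−x), so φ'(x) = 1 - 2*x.
Note φ(0) = φ(1) = 0, so the boundary term u·φ vanishes.
LHS = ∫_0^1 u(x) φ'(x) dx = ∫_0^1 (-2*x^3 + x^2) dx. Term by term:
  ∫_0^1 -2*x^3 dx = -1/2;  ∫_0^1 x^2 dx = 1/3.
Sum: -1/2 + 1/3 = -1/6.
So LHS = -1/6.
∫_0^1 v(x) φ(x) dx = ∫_0^1 (2*x^3 - 2*x^2) dx. Term by term:
  ∫_0^1 2*x^3 dx = 1/2;  ∫_0^1 -2*x^2 dx = -2/3.
Sum: 1/2 − 2/3 = -1/6.
So RHS = -∫_0^1 v(x) φ(x) dx = 1/6.
LHS − RHS = -1/3 ≠ 0, so the identity fails.
(For a valid weak derivative the identity must hold for EVERY test function, in particular this one. The failure shows v is NOT the weak derivative of u.)
Correct weak derivative would be u'(x) = 2*x.


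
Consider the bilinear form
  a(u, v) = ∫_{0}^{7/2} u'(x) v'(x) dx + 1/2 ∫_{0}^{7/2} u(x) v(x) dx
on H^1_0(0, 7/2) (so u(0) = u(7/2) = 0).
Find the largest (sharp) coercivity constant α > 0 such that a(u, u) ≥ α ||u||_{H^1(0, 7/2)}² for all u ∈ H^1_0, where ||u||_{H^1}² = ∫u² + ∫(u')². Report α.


α = (49 + 8*π^2)/(2*(4*π^2 + 49))

Coercivity of a(·,·) on H^1_0(0, 7/2) means a(u, u) ≥ α ||u||_{H^1}² for every u ∈ H^1_0.
The interval has length L = 7/2, and Poincaré/coercivity depend only on L. Here a(u, u) = ∫(u')² + (1/2)·∫u².
Here 0 < c = 1/2 < 1. The condition a(u,u) ≥ α||u||_{H^1}² reads (1−α)∫(u')² ≥ (α−c)∫u². Any admissible α is ≤ 1 (rapidly oscillating u have ∫u²/∫(u')² → 0), and α = 1 would force 0 ≥ (1−c)∫u², impossible since c < 1; so 1−α > 0. By the sharp Poincaré inequality on H^1_0 of an interval of length L, ∫(u')² ≥ (π/L)²∫u² with equality for the first sine mode sin(π(x−x₀)/L) (x₀ the left endpoint), so the inequality holds for all u iff (1−α)(π/L)² ≥ α − c, i.e. α ≤ ((π/L)² + c)/((π/L)² + 1) = (1 + c(L/π)²)/(1 + (L/π)²). With (π/L)² = 4*π^2/49 and c = 1/2, the largest admissible constant is α = ((π/L)² + c)/((π/L)² + 1).
Simplifying, α = (49 + 8*π^2)/(2*(4*π^2 + 49)).


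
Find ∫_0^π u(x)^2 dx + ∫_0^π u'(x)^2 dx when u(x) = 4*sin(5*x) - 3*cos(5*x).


||u||_{H^1(0,π)}^2 = 325*π

u'(x) = 15*sin(5*x) + 20*cos(5*x).
Expand u² and (u')² and integrate term by term on (0, π), using: for integers n ≥ 1, ∫_0^π sin²(nx) dx = ∫_0^π cos²(nx) dx = π/2; for n ≠ n', ∫_0^π sin(nx)sin(n'x) dx = ∫_0^π cos(nx)cos(n'x) dx = 0; and by product-to-sum, ∫_0^π sin(nx)cos(n'x) dx = ½∫_0^π [sin((n+n')x) + sin((n−n')x)] dx, which is 0 when n+n' is even and 2n/(n²−n'²) when n+n' is odd (it need not vanish on (0, π)).
  u² squared terms: (-3)²·∫cos(5x)² dx = 9·π/2 = 9*π/2;  (4)²·∫sin(5x)² dx = 16·π/2 = 8*π.
  u² cross terms: 2·(-3)·(4)·∫cos(5x)·sin(5x) dx = -24·(0) = 0.
  So ∫_0^π u² dx = 9*π/2 + 8*π + 0 = 25*π/2.
  (u')² squared terms: (15)²·∫sin(5x)² dx = 225·π/2 = 225*π/2;  (20)²·∫cos(5x)² dx = 400·π/2 = 200*π.
  (u')² cross terms: 2·(15)·(20)·∫sin(5x)·cos(5x) dx = 600·(0) = 0.
  So ∫_0^π (u')² dx = 225*π/2 + 200*π + 0 = 625*π/2.
||u||_{H^1}^2 = (25*π/2) + (625*π/2) = 325*π.


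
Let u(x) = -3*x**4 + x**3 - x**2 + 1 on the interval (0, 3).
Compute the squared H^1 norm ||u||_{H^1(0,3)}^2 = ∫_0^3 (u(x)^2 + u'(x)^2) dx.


||u||_{H^1}^2 = 7741113/140

The H^1 norm (squared) on an interval (0, L) is
  ||u||_{H^1}^2 = ∫_0^L u(x)^2 dx + ∫_0^L u'(x)^2 dx.
Compute u'(x) = -12*x**3 + 3*x**2 - 2*x.
Then u(x)^2 = 9*x**8 - 6*x**7 + 7*x**6 - 2*x**5 - 5*x**4 + 2*x**3 - 2*x**2 + 1 and u'(x)^2 = 144*x**6 - 72*x**5 + 57*x**4 - 12*x**3 + 4*x**2.
Integrate each monomial from 0 to 3 using ∫_0^3 c·x^n dx = c·3^(n+1)/(n+1):
  ∫_0^3 u(x)^2 dx = ∫_0^3 (9*x^8 - 6*x^7 + 7*x^6 - 2*x^5 - 5*x^4 + 2*x^3 - 2*x^2 + 1) dx. Term by term:
    ∫_0^3 9*x^8 dx = 19683;  ∫_0^3 -6*x^7 dx = -19683/4;  ∫_0^3 7*x^6 dx = 2187;
    ∫_0^3 -2*x^5 dx = -243;  ∫_0^3 -5*x^4 dx = -243;  ∫_0^3 2*x^3 dx = 81/2;
    ∫_0^3 -2*x^2 dx = -18;  ∫_0^3 1 dx = 3.
  Sum: 19683 − 19683/4 + 2187 − 243 − 243 + 81/2 − 18 + 3 = 65955/4.
  ∫_0^3 u'(x)^2 dx = ∫_0^3 (144*x^6 - 72*x^5 + 57*x^4 - 12*x^3 + 4*x^2) dx. Term by term:
    ∫_0^3 144*x^6 dx = 314928/7;  ∫_0^3 -72*x^5 dx = -8748;  ∫_0^3 57*x^4 dx = 13851/5;
    ∫_0^3 -12*x^3 dx = -243;  ∫_0^3 4*x^2 dx = 36.
  Sum: 314928/7 − 8748 + 13851/5 − 243 + 36 = 1358172/35.
Adding: ||u||_{H^1}^2 = 65955/4 + 1358172/35 = 7741113/140.


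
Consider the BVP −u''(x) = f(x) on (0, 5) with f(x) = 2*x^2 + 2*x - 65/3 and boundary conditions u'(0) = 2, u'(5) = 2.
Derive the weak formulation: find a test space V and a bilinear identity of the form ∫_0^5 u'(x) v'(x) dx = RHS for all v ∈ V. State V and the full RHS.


V = H^1(0, 5) (v unrestricted at boundary; u is determined up to an additive constant); weak form: ∫_0^5 u'v' dx = ∫_0^5 (2*x^2 + 2*x - 65/3) v dx + 2·v(5) − 2·v(0) for all v ∈ V.

Multiply both sides by a test function v and integrate from 0 to 5:
  ∫_0^5 −u''(x) v(x) dx = ∫_0^5 f(x) v(x) dx.
Integrate the LHS by parts once:
  ∫_0^5 −u'' v dx = −[u'(x) v(x)]_0^5 + ∫_0^5 u'(x) v'(x) dx.
Thus ∫_0^5 u'(x) v'(x) dx = ∫_0^5 f(x) v(x) dx + [u'(x) v(x)]_0^5.
Choose V so that boundary terms are either known or forced to vanish.
u has inhomogeneous Neumann u'(0) = 2, u'(5) = 2. [u' v]_0^5 = (2)·v(5) − (2)·v(0) = 2·v(5) − 2·v(0). Take V = H^1(0, 5); boundary term becomes part of RHS.
Weak formulation: find u (satisfying any essential BC) such that ∫_0^5 u'(x) v'(x) dx = ∫_0^5 f v dx + 2·v(5) − 2·v(0) for all v ∈ V (Neumann data are natural BCs: they enter the RHS as boundary terms).
Substituting f(x) = 2*x^2 + 2*x - 65/3, the right-hand side is ∫_0^5 (2*x^2 + 2*x - 65/3) v dx + 2·v(5) − 2·v(0).
Compatibility check (pure Neumann): taking v ≡ 1 ∈ V gives 0 = ∫_0^5 f dx + (2) − (2), i.e. ∫_0^5 f dx must equal u'(0) − u'(5) = 0. Indeed ∫_0^5 (2*x^2 + 2*x - 65/3) dx = 0, so the data are compatible. The solution is then unique only up to an additive constant (fix it e.g. by requiring ∫_0^5 u dx = 0).


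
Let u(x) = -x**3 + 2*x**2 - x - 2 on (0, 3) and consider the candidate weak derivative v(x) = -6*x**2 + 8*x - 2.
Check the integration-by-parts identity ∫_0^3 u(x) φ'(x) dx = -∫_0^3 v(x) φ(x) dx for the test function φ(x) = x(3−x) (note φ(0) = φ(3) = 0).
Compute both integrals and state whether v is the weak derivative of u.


LHS = 279/20, RHS = 279/10. No, v is not the weak derivative of u.

u(x) = -x**3 + 2*x**2 - x - 2, classical derivative u'(x) = -3*x**2 + 4*x - 1.
φ(x) = x(3−x), so φ'(x) = 3 - 2*x.
Note φ(0) = φ(3) = 0, so the boundary term u·φ vanishes.
LHS = ∫_0^3 u(x) φ'(x) dx = ∫_0^3 (2*x^4 - 7*x^3 + 8*x^2 + x - 6) dx. Term by term:
  ∫_0^3 2*x^4 dx = 486/5;  ∫_0^3 -7*x^3 dx = -567/4;  ∫_0^3 8*x^2 dx = 72;
  ∫_0^3 x dx = 9/2;  ∫_0^3 -6 dx = -18.
Sum: 486/5 − 567/4 + 72 + 9/2 − 18 = 279/20.
So LHS = 279/20.
∫_0^3 v(x) φ(x) dx = ∫_0^3 (6*x^4 - 26*x^3 + 26*x^2 - 6*x) dx. Term by term:
  ∫_0^3 6*x^4 dx = 1458/5;  ∫_0^3 -26*x^3 dx = -1053/2;  ∫_0^3 26*x^2 dx = 234;
  ∫_0^3 -6*x dx = -27.
Sum: 1458/5 − 1053/2 + 234 − 27 = -279/10.
So RHS = -∫_0^3 v(x) φ(x) dx = 279/10.
LHS − RHS = -279/20 ≠ 0, so the identity fails.
(For a valid weak derivative the identity must hold for EVERY test function, in particular this one. The failure shows v is NOT the weak derivative of u.)
Correct weak derivative would be u'(x) = -3*x**2 + 4*x - 1.


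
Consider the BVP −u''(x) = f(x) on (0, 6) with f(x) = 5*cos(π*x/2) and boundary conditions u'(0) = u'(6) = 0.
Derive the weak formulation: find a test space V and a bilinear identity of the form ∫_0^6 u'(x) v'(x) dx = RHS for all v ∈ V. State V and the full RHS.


V = H^1(0, 6) (no boundary constraint on v; u is determined up to an additive constant); weak form: ∫_0^6 u'v' dx = ∫_0^6 (5*cos(π*x/2)) v dx for all v ∈ V.

Multiply both sides by a test function v and integrate from 0 to 6:
  ∫_0^6 −u''(x) v(x) dx = ∫_0^6 f(x) v(x) dx.
Integrate the LHS by parts once:
  ∫_0^6 −u'' v dx = −[u'(x) v(x)]_0^6 + ∫_0^6 u'(x) v'(x) dx.
Thus ∫_0^6 u'(x) v'(x) dx = ∫_0^6 f(x) v(x) dx + [u'(x) v(x)]_0^6.
Choose V so that boundary terms are either known or forced to vanish.
u has homogeneous Neumann: u'(0) = u'(6) = 0. So [u' v]_0^6 = 0·v(6) − 0·v(0) = 0 for any v; take V = H^1(0, 6).
Weak formulation: find u (satisfying any essential BC) such that ∫_0^6 u'(x) v'(x) dx = ∫_0^6 f v dx for all v ∈ V (homogeneous Neumann, so boundary terms vanish).
Substituting f(x) = 5*cos(π*x/2), the right-hand side is ∫_0^6 (5*cos(π*x/2)) v dx.
Compatibility check (pure Neumann): taking v ≡ 1 ∈ V gives 0 = ∫_0^6 f dx + (0) − (0), i.e. ∫_0^6 f dx must equal u'(0) − u'(6) = 0. Indeed ∫_0^6 (5*cos(π*x/2)) dx = 0, so the data are compatible. The solution is then unique only up to an additive constant (fix it e.g. by requiring ∫_0^6 u dx = 0).


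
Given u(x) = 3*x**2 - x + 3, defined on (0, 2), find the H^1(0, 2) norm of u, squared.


||u||_{H^1}^2 = 2464/15

The H^1 norm (squared) on an interval (0, L) is
  ||u||_{H^1}^2 = ∫_0^L u(x)^2 dx + ∫_0^L u'(x)^2 dx.
Compute u'(x) = 6*x - 1.
Then u(x)^2 = 9*x**4 - 6*x**3 + 19*x**2 - 6*x + 9 and u'(x)^2 = 36*x**2 - 12*x + 1.
Integrate each monomial from 0 to 2 using ∫_0^2 c·x^n dx = c·2^(n+1)/(n+1):
  ∫_0^2 u(x)^2 dx = ∫_0^2 (9*x^4 - 6*x^3 + 19*x^2 - 6*x + 9) dx. Term by term:
    ∫_0^2 9*x^4 dx = 288/5;  ∫_0^2 -6*x^3 dx = -24;  ∫_0^2 19*x^2 dx = 152/3;
    ∫_0^2 -6*x dx = -12;  ∫_0^2 9 dx = 18.
  Sum: 288/5 − 24 + 152/3 − 12 + 18 = 1354/15.
  ∫_0^2 u'(x)^2 dx = ∫_0^2 (36*x^2 - 12*x + 1) dx. Term by term:
    ∫_0^2 36*x^2 dx = 96;  ∫_0^2 -12*x dx = -24;  ∫_0^2 1 dx = 2.
  Sum: 96 − 24 + 2 = 74.
Adding: ||u||_{H^1}^2 = 1354/15 + 74 = 2464/15.


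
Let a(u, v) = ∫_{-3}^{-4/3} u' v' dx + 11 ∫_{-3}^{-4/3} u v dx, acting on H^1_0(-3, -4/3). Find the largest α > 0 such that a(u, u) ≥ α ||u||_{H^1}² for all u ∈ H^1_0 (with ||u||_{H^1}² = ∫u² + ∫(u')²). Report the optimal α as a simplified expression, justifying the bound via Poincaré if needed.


α = 1

Coercivity of a(·,·) on H^1_0(-3, -4/3) means a(u, u) ≥ α ||u||_{H^1}² for every u ∈ H^1_0.
The interval has length L = 5/3, and Poincaré/coercivity depend only on L. Here a(u, u) = ∫(u')² + (11)·∫u².
Here c = 11 ≥ 1, so a(u,u) = ∫(u')² + c∫u² ≥ ∫(u')² + ∫u² = ||u||_{H^1}², i.e. α = 1 works. No larger α is possible: a(u,u) ≥ α||u||_{H^1}² means (1−α)∫(u')² ≥ (α−c)∫u², and for the modes u_n = sin(nπ(x−x₀)/L) (x₀ the left endpoint) one has ∫u_n²/∫(u_n')² = (L/(nπ))² → 0, so a(u_n,u_n)/||u_n||_{H^1}² → 1. Hence the optimal constant is α = 1.
Therefore α = 1.


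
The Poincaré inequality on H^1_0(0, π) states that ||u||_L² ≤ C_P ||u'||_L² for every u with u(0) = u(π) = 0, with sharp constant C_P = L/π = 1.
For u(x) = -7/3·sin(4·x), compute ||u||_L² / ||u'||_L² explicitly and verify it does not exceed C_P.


||u||_L² / ||u'||_L² = 1/4 < C_P = 1.

u(x) = -7/3·sin(4·x), so u'(x) = -28*cos(4*x)/3.
Writing u(x) = A·sin(kπx/L) with A = -7/3 and k = 4, use ∫_0^L sin²(kπx/L) dx = L/2 and ∫_0^L cos²(kπx/L) dx = L/2.
u² = 49/9·sin²(4·x) and (u')² = 784/9·cos²(4·x), and each of sin², cos² integrates to L/2 = π/2 over (0, π).
∫_0^π u² dx = 49*π/18, so ||u||_L² = 7*sqrt(2)*sqrt(π)/6.
∫_0^π (u')² dx = 392*π/9, so ||u'||_L² = 14*sqrt(2)*sqrt(π)/3.
Ratio ||u||_L² / ||u'||_L² = 1/4.
Sharp Poincaré constant on H^1_0(0, π) is C_P = L/π = 1, achieved by sin(x).
This is the k = 4 harmonic; the ratio L/(kπ) is strictly less than C_P = L/π, consistent with the sharp inequality ||u||_L² ≤ C_P ||u'||_L².


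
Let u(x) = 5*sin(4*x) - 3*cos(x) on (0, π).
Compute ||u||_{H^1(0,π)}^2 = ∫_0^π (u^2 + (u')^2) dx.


||u||_{H^1(0,π)}^2 = -32 + 443*π/2

u'(x) = 3*sin(x) + 20*cos(4*x).
Expand u² and (u')² and integrate term by term on (0, π), using: for integers n ≥ 1, ∫_0^π sin²(nx) dx = ∫_0^π cos²(nx) dx = π/2; for n ≠ n', ∫_0^π sin(nx)sin(n'x) dx = ∫_0^π cos(nx)cos(n'x) dx = 0; and by product-to-sum, ∫_0^π sin(nx)cos(n'x) dx = ½∫_0^π [sin((n+n')x) + sin((n−n')x)] dx, which is 0 when n+n' is even and 2n/(n²−n'²) when n+n' is odd (it need not vanish on (0, π)).
  u² squared terms: (-3)²·∫cos(x)² dx = 9·π/2 = 9*π/2;  (5)²·∫sin(4x)² dx = 25·π/2 = 25*π/2.
  u² cross terms: 2·(-3)·(5)·∫cos(x)·sin(4x) dx = -30·(8/15) = -16.
  So ∫_0^π u² dx = 9*π/2 + 25*π/2 − 16 = -16 + 17*π.
  (u')² squared terms: (3)²·∫sin(x)² dx = 9·π/2 = 9*π/2;  (20)²·∫cos(4x)² dx = 400·π/2 = 200*π.
  (u')² cross terms: 2·(3)·(20)·∫sin(x)·cos(4x) dx = 120·(-2/15) = -16.
  So ∫_0^π (u')² dx = 9*π/2 + 200*π − 16 = -16 + 409*π/2.
||u||_{H^1}^2 = (-16 + 17*π) + (-16 + 409*π/2) = -32 + 443*π/2.


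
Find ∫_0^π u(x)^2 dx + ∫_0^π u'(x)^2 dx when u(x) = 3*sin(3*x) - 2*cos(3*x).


||u||_{H^1(0,π)}^2 = 65*π

u'(x) = 6*sin(3*x) + 9*cos(3*x).
Expand u² and (u')² and integrate term by term on (0, π), using: for integers n ≥ 1, ∫_0^π sin²(nx) dx = ∫_0^π cos²(nx) dx = π/2; for n ≠ n', ∫_0^π sin(nx)sin(n'x) dx = ∫_0^π cos(nx)cos(n'x) dx = 0; and by product-to-sum, ∫_0^π sin(nx)cos(n'x) dx = ½∫_0^π [sin((n+n')x) + sin((n−n')x)] dx, which is 0 when n+n' is even and 2n/(n²−n'²) when n+n' is odd (it need not vanish on (0, π)).
  u² squared terms: (-2)²·∫cos(3x)² dx = 4·π/2 = 2*π;  (3)²·∫sin(3x)² dx = 9·π/2 = 9*π/2.
  u² cross terms: 2·(-2)·(3)·∫cos(3x)·sin(3x) dx = -12·(0) = 0.
  So ∫_0^π u² dx = 2*π + 9*π/2 + 0 = 13*π/2.
  (u')² squared terms: (6)²·∫sin(3x)² dx = 36·π/2 = 18*π;  (9)²·∫cos(3x)² dx = 81·π/2 = 81*π/2.
  (u')² cross terms: 2·(6)·(9)·∫sin(3x)·cos(3x) dx = 108·(0) = 0.
  So ∫_0^π (u')² dx = 18*π + 81*π/2 + 0 = 117*π/2.
||u||_{H^1}^2 = (13*π/2) + (117*π/2) = 65*π.


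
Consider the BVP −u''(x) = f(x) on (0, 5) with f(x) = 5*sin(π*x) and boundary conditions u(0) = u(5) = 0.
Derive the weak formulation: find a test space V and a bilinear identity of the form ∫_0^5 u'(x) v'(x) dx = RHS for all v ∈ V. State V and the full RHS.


V = H^1_0(0, 5) (so v(0) = v(5) = 0); weak form: ∫_0^5 u'v' dx = ∫_0^5 (5*sin(π*x)) v dx for all v ∈ V.

Multiply both sides by a test function v and integrate from 0 to 5:
  ∫_0^5 −u''(x) v(x) dx = ∫_0^5 f(x) v(x) dx.
Integrate the LHS by parts once:
  ∫_0^5 −u'' v dx = −[u'(x) v(x)]_0^5 + ∫_0^5 u'(x) v'(x) dx.
Thus ∫_0^5 u'(x) v'(x) dx = ∫_0^5 f(x) v(x) dx + [u'(x) v(x)]_0^5.
Choose V so that boundary terms are either known or forced to vanish.
u is Dirichlet: u(0) = u(5) = 0. Let V = H^1_0(0, 5); then v(0) = v(5) = 0, and [u' v]_0^5 = 0.
Weak formulation: find u (satisfying any essential BC) such that ∫_0^5 u'(x) v'(x) dx = ∫_0^5 f v dx for all v ∈ V.
Substituting f(x) = 5*sin(π*x), the right-hand side is ∫_0^5 (5*sin(π*x)) v dx.


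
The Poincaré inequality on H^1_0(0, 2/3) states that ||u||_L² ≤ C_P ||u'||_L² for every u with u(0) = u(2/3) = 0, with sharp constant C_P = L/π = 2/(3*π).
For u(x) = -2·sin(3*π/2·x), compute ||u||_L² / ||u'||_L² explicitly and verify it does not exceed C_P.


||u||_L² / ||u'||_L² = 2/(3*π) = C_P.

u(x) = -2·sin(3*π/2·x), so u'(x) = -3*π*cos(3*π*x/2).
Writing u(x) = A·sin(kπx/L) with A = -2 and k = 1, use ∫_0^L sin²(kπx/L) dx = L/2 and ∫_0^L cos²(kπx/L) dx = L/2.
u² = 4·sin²(3*π/2·x) and (u')² = 9*π^2·cos²(3*π/2·x), and each of sin², cos² integrates to L/2 = 1/3 over (0, 2/3).
∫_0^2/3 u² dx = 4/3, so ||u||_L² = 2*sqrt(3)/3.
∫_0^2/3 (u')² dx = 3*π^2, so ||u'||_L² = sqrt(3)*π.
Ratio ||u||_L² / ||u'||_L² = 2/(3*π).
Sharp Poincaré constant on H^1_0(0, 2/3) is C_P = L/π = 2/(3*π), achieved by sin(3*π/2·x).
This is the k = 1 eigenfunction (up to amplitude), so the ratio equals the sharp Poincaré constant exactly.


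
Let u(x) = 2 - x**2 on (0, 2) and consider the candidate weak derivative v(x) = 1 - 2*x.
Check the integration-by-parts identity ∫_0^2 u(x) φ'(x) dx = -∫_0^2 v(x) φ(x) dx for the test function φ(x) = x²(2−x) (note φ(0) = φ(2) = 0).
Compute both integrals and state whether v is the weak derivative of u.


LHS = 16/5, RHS = 28/15. No, v is not the weak derivative of u.

u(x) = 2 - x**2, classical derivative u'(x) = -2*x.
φ(x) = x²(2−x), so φ'(x) = x*(4 - 3*x).
Note φ(0) = φ(2) = 0, so the boundary term u·φ vanishes.
LHS = ∫_0^2 u(x) φ'(x) dx = ∫_0^2 (3*x^4 - 4*x^3 - 6*x^2 + 8*x) dx. Term by term:
  ∫_0^2 3*x^4 dx = 96/5;  ∫_0^2 -4*x^3 dx = -16;  ∫_0^2 -6*x^2 dx = -16;
  ∫_0^2 8*x dx = 16.
Sum: 96/5 − 16 − 16 + 16 = 16/5.
So LHS = 16/5.
∫_0^2 v(x) φ(x) dx = ∫_0^2 (2*x^4 - 5*x^3 + 2*x^2) dx. Term by term:
  ∫_0^2 2*x^4 dx = 64/5;  ∫_0^2 -5*x^3 dx = -20;  ∫_0^2 2*x^2 dx = 16/3.
Sum: 64/5 − 20 + 16/3 = -28/15.
So RHS = -∫_0^2 v(x) φ(x) dx = 28/15.
LHS − RHS = 4/3 ≠ 0, so the identity fails.
(For a valid weak derivative the identity must hold for EVERY test function, in particular this one. The failure shows v is NOT the weak derivative of u.)
Correct weak derivative would be u'(x) = -2*x.


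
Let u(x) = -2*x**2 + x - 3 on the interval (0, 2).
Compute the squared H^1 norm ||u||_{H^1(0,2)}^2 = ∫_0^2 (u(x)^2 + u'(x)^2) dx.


||u||_{H^1}^2 = 1184/15

The H^1 norm (squared) on an interval (0, L) is
  ||u||_{H^1}^2 = ∫_0^L u(x)^2 dx + ∫_0^L u'(x)^2 dx.
Compute u'(x) = 1 - 4*x.
Then u(x)^2 = 4*x**4 - 4*x**3 + 13*x**2 - 6*x + 9 and u'(x)^2 = 16*x**2 - 8*x + 1.
Integrate each monomial from 0 to 2 using ∫_0^2 c·x^n dx = c·2^(n+1)/(n+1):
  ∫_0^2 u(x)^2 dx = ∫_0^2 (4*x^4 - 4*x^3 + 13*x^2 - 6*x + 9) dx. Term by term:
    ∫_0^2 4*x^4 dx = 128/5;  ∫_0^2 -4*x^3 dx = -16;  ∫_0^2 13*x^2 dx = 104/3;
    ∫_0^2 -6*x dx = -12;  ∫_0^2 9 dx = 18.
  Sum: 128/5 − 16 + 104/3 − 12 + 18 = 754/15.
  ∫_0^2 u'(x)^2 dx = ∫_0^2 (16*x^2 - 8*x + 1) dx. Term by term:
    ∫_0^2 16*x^2 dx = 128/3;  ∫_0^2 -8*x dx = -16;  ∫_0^2 1 dx = 2.
  Sum: 128/3 − 16 + 2 = 86/3.
Adding: ||u||_{H^1}^2 = 754/15 + 86/3 = 1184/15.


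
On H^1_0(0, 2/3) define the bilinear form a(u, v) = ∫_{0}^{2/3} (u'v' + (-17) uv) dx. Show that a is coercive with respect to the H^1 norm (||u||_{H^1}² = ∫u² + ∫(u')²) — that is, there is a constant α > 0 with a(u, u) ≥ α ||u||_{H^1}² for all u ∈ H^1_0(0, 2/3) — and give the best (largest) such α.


α = (-68 + 9*π^2)/(4 + 9*π^2)

Coercivity of a(·,·) on H^1_0(0, 2/3) means a(u, u) ≥ α ||u||_{H^1}² for every u ∈ H^1_0.
The interval has length L = 2/3, and Poincaré/coercivity depend only on L. Here a(u, u) = ∫(u')² + (-17)·∫u².
Here c = -17 < 0 with |c| < (π/L)² = 9*π^2/4, so coercivity still holds. The condition a(u,u) ≥ α||u||_{H^1}² reads (1−α)∫(u')² ≥ (α−c)∫u². Any admissible α is ≤ 1 (rapidly oscillating u have ∫u²/∫(u')² → 0), and α = 1 would force 0 ≥ (1−c)∫u², impossible since c < 1; so 1−α > 0. By the sharp Poincaré inequality on H^1_0 of an interval of length L, ∫(u')² ≥ (π/L)²∫u² with equality for the first sine mode sin(π(x−x₀)/L) (x₀ the left endpoint), so the inequality holds for all u iff (1−α)(π/L)² ≥ α − c, i.e. α ≤ ((π/L)² + c)/((π/L)² + 1) = (1 + c(L/π)²)/(1 + (L/π)²). (Direct route, valid since c ≤ 0: Poincaré gives c∫u² ≥ c(L/π)²∫(u')², so a(u,u) ≥ (1 + c(L/π)²)∫(u')², while ||u||_{H^1}² ≤ (1 + (L/π)²)∫(u')²; dividing yields the same α.) With (π/L)² = 9*π^2/4 and c = -17, the largest admissible constant is α = ((π/L)² + c)/((π/L)² + 1).
Simplifying, α = (-68 + 9*π^2)/(4 + 9*π^2).


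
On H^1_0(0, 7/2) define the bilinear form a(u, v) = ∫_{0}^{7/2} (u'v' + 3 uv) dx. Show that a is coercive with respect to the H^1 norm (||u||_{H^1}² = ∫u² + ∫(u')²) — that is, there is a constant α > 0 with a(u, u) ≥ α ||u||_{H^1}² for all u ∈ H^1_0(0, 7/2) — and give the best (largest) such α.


α = 1

Coercivity of a(·,·) on H^1_0(0, 7/2) means a(u, u) ≥ α ||u||_{H^1}² for every u ∈ H^1_0.
The interval has length L = 7/2, and Poincaré/coercivity depend only on L. Here a(u, u) = ∫(u')² + (3)·∫u².
Here c = 3 ≥ 1, so a(u,u) = ∫(u')² + c∫u² ≥ ∫(u')² + ∫u² = ||u||_{H^1}², i.e. α = 1 works. No larger α is possible: a(u,u) ≥ α||u||_{H^1}² means (1−α)∫(u')² ≥ (α−c)∫u², and for the modes u_n = sin(nπ(x−x₀)/L) (x₀ the left endpoint) one has ∫u_n²/∫(u_n')² = (L/(nπ))² → 0, so a(u_n,u_n)/||u_n||_{H^1}² → 1. Hence the optimal constant is α = 1.
Therefore α = 1.


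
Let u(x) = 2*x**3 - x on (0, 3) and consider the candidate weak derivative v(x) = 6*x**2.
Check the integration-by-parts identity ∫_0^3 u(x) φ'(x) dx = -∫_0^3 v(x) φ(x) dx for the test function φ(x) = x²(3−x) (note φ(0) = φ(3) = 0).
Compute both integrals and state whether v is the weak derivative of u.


LHS = -2781/20, RHS = -729/5. No, v is not the weak derivative of u.

u(x) = 2*x**3 - x, classical derivative u'(x) = 6*x**2 - 1.
φ(x) = x²(3−x), so φ'(x) = 3*x*(2 - x).
Note φ(0) = φ(3) = 0, so the boundary term u·φ vanishes.
LHS = ∫_0^3 u(x) φ'(x) dx = ∫_0^3 (-6*x^5 + 12*x^4 + 3*x^3 - 6*x^2) dx. Term by term:
  ∫_0^3 -6*x^5 dx = -729;  ∫_0^3 12*x^4 dx = 2916/5;  ∫_0^3 3*x^3 dx = 243/4;
  ∫_0^3 -6*x^2 dx = -54.
Sum: -729 + 2916/5 + 243/4 − 54 = -2781/20.
So LHS = -2781/20.
∫_0^3 v(x) φ(x) dx = ∫_0^3 (-6*x^5 + 18*x^4) dx. Term by term:
  ∫_0^3 -6*x^5 dx = -729;  ∫_0^3 18*x^4 dx = 4374/5.
Sum: -729 + 4374/5 = 729/5.
So RHS = -∫_0^3 v(x) φ(x) dx = -729/5.
LHS − RHS = 27/4 ≠ 0, so the identity fails.
(For a valid weak derivative the identity must hold for EVERY test function, in particular this one. The failure shows v is NOT the weak derivative of u.)
Correct weak derivative would be u'(x) = 6*x**2 - 1.


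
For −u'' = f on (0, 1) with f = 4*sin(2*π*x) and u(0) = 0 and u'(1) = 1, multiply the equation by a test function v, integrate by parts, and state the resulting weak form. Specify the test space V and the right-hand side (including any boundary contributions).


V = {v ∈ H^1(0, 1) : v(0) = 0} (test functions vanish at x = 0 where u is specified); weak form: ∫_0^1 u'v' dx = ∫_0^1 (4*sin(2*π*x)) v dx + v(1) for all v ∈ V.

Multiply both sides by a test function v and integrate from 0 to 1:
  ∫_0^1 −u''(x) v(x) dx = ∫_0^1 f(x) v(x) dx.
Integrate the LHS by parts once:
  ∫_0^1 −u'' v dx = −[u'(x) v(x)]_0^1 + ∫_0^1 u'(x) v'(x) dx.
Thus ∫_0^1 u'(x) v'(x) dx = ∫_0^1 f(x) v(x) dx + [u'(x) v(x)]_0^1.
Choose V so that boundary terms are either known or forced to vanish.
Mixed BC: u(0) = 0 (Dirichlet) and u'(1) = 1 (Neumann). Define V = {v ∈ H^1(0, 1) : v(0) = 0}. Then [u' v]_0^1 = u'(1)·v(1) − u'(0)·0 = v(1).
Weak formulation: find u (satisfying any essential BC) such that ∫_0^1 u'(x) v'(x) dx = ∫_0^1 f v dx + v(1) for all v ∈ V (Dirichlet at 0 absorbed into V; Neumann datum at x = 1 contributes the boundary term).
Substituting f(x) = 4*sin(2*π*x), the right-hand side is ∫_0^1 (4*sin(2*π*x)) v dx + v(1).


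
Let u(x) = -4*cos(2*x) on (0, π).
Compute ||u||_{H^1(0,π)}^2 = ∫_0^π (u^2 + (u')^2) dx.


||u||_{H^1(0,π)}^2 = 40*π

u'(x) = 8*sin(2*x).
Expand u² and (u')² and integrate term by term on (0, π), using: for integers n ≥ 1, ∫_0^π sin²(nx) dx = ∫_0^π cos²(nx) dx = π/2; for n ≠ n', ∫_0^π sin(nx)sin(n'x) dx = ∫_0^π cos(nx)cos(n'x) dx = 0; and by product-to-sum, ∫_0^π sin(nx)cos(n'x) dx = ½∫_0^π [sin((n+n')x) + sin((n−n')x)] dx, which is 0 when n+n' is even and 2n/(n²−n'²) when n+n' is odd (it need not vanish on (0, π)).
  u² squared terms: (-4)²·∫cos(2x)² dx = 16·π/2 = 8*π.
  So ∫_0^π u² dx = 8*π.
  (u')² squared terms: (8)²·∫sin(2x)² dx = 64·π/2 = 32*π.
  So ∫_0^π (u')² dx = 32*π.
||u||_{H^1}^2 = (8*π) + (32*π) = 40*π.


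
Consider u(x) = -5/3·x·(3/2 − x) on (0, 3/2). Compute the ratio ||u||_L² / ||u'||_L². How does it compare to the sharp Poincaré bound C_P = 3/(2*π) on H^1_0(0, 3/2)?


||u||_L² / ||u'||_L² = 3*sqrt(10)/20 < C_P = 3/(2*π).

u(x) = -5/3·x·(3/2 − x), so u'(x) = 10*x/3 - 5/2.
u(x) = -5/3·x·(3/2 − x) vanishes at x = 0 and x = 3/2, so u ∈ H^1_0(0, 3/2). Differentiate via the product rule and integrate the resulting polynomials term by term.
  ∫_0^3/2 u² dx = ∫_0^3/2 (25*x^4/9 - 25*x^3/3 + 25*x^2/4) dx. Term by term:
    ∫_0^3/2 25*x^4/9 dx = 135/32;  ∫_0^3/2 -25*x^3/3 dx = -675/64;  ∫_0^3/2 25*x^2/4 dx = 225/32.
  Sum: 135/32 − 675/64 + 225/32 = 45/64.
  ∫_0^3/2 (u')² dx = ∫_0^3/2 (100*x^2/9 - 50*x/3 + 25/4) dx. Term by term:
    ∫_0^3/2 100*x^2/9 dx = 25/2;  ∫_0^3/2 -50*x/3 dx = -75/4;  ∫_0^3/2 25/4 dx = 75/8.
  Sum: 25/2 − 75/4 + 75/8 = 25/8.
∫_0^3/2 u² dx = 45/64, so ||u||_L² = 3*sqrt(5)/8.
∫_0^3/2 (u')² dx = 25/8, so ||u'||_L² = 5*sqrt(2)/4.
Ratio ||u||_L² / ||u'||_L² = 3*sqrt(10)/20.
Sharp Poincaré constant on H^1_0(0, 3/2) is C_P = L/π = 3/(2*π), achieved by sin(2*π/3·x).
A polynomial bump cannot attain the sharp Poincaré constant (only the first sine eigenfunction does), so the ratio is strictly less than C_P, consistent with ||u||_L² ≤ C_P ||u'||_L².


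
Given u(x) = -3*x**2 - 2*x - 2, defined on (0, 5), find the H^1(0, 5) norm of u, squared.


||u||_{H^1}^2 = 30320/3

The H^1 norm (squared) on an interval (0, L) is
  ||u||_{H^1}^2 = ∫_0^L u(x)^2 dx + ∫_0^L u'(x)^2 dx.
Compute u'(x) = -6*x - 2.
Then u(x)^2 = 9*x**4 + 12*x**3 + 16*x**2 + 8*x + 4 and u'(x)^2 = 36*x**2 + 24*x + 4.
Integrate each monomial from 0 to 5 using ∫_0^5 c·x^n dx = c·5^(n+1)/(n+1):
  ∫_0^5 u(x)^2 dx = ∫_0^5 (9*x^4 + 12*x^3 + 16*x^2 + 8*x + 4) dx. Term by term:
    ∫_0^5 9*x^4 dx = 5625;  ∫_0^5 12*x^3 dx = 1875;  ∫_0^5 16*x^2 dx = 2000/3;
    ∫_0^5 8*x dx = 100;  ∫_0^5 4 dx = 20.
  Sum: 5625 + 1875 + 2000/3 + 100 + 20 = 24860/3.
  ∫_0^5 u'(x)^2 dx = ∫_0^5 (36*x^2 + 24*x + 4) dx. Term by term:
    ∫_0^5 36*x^2 dx = 1500;  ∫_0^5 24*x dx = 300;  ∫_0^5 4 dx = 20.
  Sum: 1500 + 300 + 20 = 1820.
Adding: ||u||_{H^1}^2 = 24860/3 + 1820 = 30320/3.


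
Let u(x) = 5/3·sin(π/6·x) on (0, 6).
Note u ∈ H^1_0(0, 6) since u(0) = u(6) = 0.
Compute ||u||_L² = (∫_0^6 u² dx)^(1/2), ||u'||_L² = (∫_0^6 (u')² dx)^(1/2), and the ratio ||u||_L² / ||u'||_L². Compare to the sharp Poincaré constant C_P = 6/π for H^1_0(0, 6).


||u||_L² / ||u'||_L² = 6/π = C_P.

u(x) = 5/3·sin(π/6·x), so u'(x) = 5*π*cos(π*x/6)/18.
Writing u(x) = A·sin(kπx/L) with A = 5/3 and k = 1, use ∫_0^L sin²(kπx/L) dx = L/2 and ∫_0^L cos²(kπx/L) dx = L/2.
u² = 25/9·sin²(π/6·x) and (u')² = 25*π^2/324·cos²(π/6·x), and each of sin², cos² integrates to L/2 = 3 over (0, 6).
∫_0^6 u² dx = 25/3, so ||u||_L² = 5*sqrt(3)/3.
∫_0^6 (u')² dx = 25*π^2/108, so ||u'||_L² = 5*sqrt(3)*π/18.
Ratio ||u||_L² / ||u'||_L² = 6/π.
Sharp Poincaré constant on H^1_0(0, 6) is C_P = L/π = 6/π, achieved by sin(π/6·x).
This is the k = 1 eigenfunction (up to amplitude), so the ratio equals the sharp Poincaré constant exactly.


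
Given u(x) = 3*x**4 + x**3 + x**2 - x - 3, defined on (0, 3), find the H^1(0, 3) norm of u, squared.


||u||_{H^1}^2 = 11404437/140

The H^1 norm (squared) on an interval (0, L) is
  ||u||_{H^1}^2 = ∫_0^L u(x)^2 dx + ∫_0^L u'(x)^2 dx.
Compute u'(x) = 12*x**3 + 3*x**2 + 2*x - 1.
Then u(x)^2 = 9*x**8 + 6*x**7 + 7*x**6 - 4*x**5 - 19*x**4 - 8*x**3 - 5*x**2 + 6*x + 9 and u'(x)^2 = 144*x**6 + 72*x**5 + 57*x**4 - 12*x**3 - 2*x**2 - 4*x + 1.
Integrate each monomial from 0 to 3 using ∫_0^3 c·x^n dx = c·3^(n+1)/(n+1):
  ∫_0^3 u(x)^2 dx = ∫_0^3 (9*x^8 + 6*x^7 + 7*x^6 - 4*x^5 - 19*x^4 - 8*x^3 - 5*x^2 + 6*x + 9) dx. Term by term:
    ∫_0^3 9*x^8 dx = 19683;  ∫_0^3 6*x^7 dx = 19683/4;  ∫_0^3 7*x^6 dx = 2187;
    ∫_0^3 -4*x^5 dx = -486;  ∫_0^3 -19*x^4 dx = -4617/5;  ∫_0^3 -8*x^3 dx = -162;
    ∫_0^3 -5*x^2 dx = -45;  ∫_0^3 6*x dx = 27;  ∫_0^3 9 dx = 27.
  Sum: 19683 + 19683/4 + 2187 − 486 − 4617/5 − 162 − 45 + 27 + 27 = 504567/20.
  ∫_0^3 u'(x)^2 dx = ∫_0^3 (144*x^6 + 72*x^5 + 57*x^4 - 12*x^3 - 2*x^2 - 4*x + 1) dx. Term by term:
    ∫_0^3 144*x^6 dx = 314928/7;  ∫_0^3 72*x^5 dx = 8748;  ∫_0^3 57*x^4 dx = 13851/5;
    ∫_0^3 -12*x^3 dx = -243;  ∫_0^3 -2*x^2 dx = -18;  ∫_0^3 -4*x dx = -18;
    ∫_0^3 1 dx = 3.
  Sum: 314928/7 + 8748 + 13851/5 − 243 − 18 − 18 + 3 = 1968117/35.
Adding: ||u||_{H^1}^2 = 504567/20 + 1968117/35 = 11404437/140.


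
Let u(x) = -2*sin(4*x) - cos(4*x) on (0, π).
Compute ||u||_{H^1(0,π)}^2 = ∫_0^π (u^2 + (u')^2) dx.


||u||_{H^1(0,π)}^2 = 85*π/2

u'(x) = 4*sin(4*x) - 8*cos(4*x).
Expand u² and (u')² and integrate term by term on (0, π), using: for integers n ≥ 1, ∫_0^π sin²(nx) dx = ∫_0^π cos²(nx) dx = π/2; for n ≠ n', ∫_0^π sin(nx)sin(n'x) dx = ∫_0^π cos(nx)cos(n'x) dx = 0; and by product-to-sum, ∫_0^π sin(nx)cos(n'x) dx = ½∫_0^π [sin((n+n')x) + sin((n−n')x)] dx, which is 0 when n+n' is even and 2n/(n²−n'²) when n+n' is odd (it need not vanish on (0, π)).
  u² squared terms: (-1)²·∫cos(4x)² dx = 1·π/2 = π/2;  (-2)²·∫sin(4x)² dx = 4·π/2 = 2*π.
  u² cross terms: 2·(-1)·(-2)·∫cos(4x)·sin(4x) dx = 4·(0) = 0.
  So ∫_0^π u² dx = π/2 + 2*π + 0 = 5*π/2.
  (u')² squared terms: (-8)²·∫cos(4x)² dx = 64·π/2 = 32*π;  (4)²·∫sin(4x)² dx = 16·π/2 = 8*π.
  (u')² cross terms: 2·(-8)·(4)·∫cos(4x)·sin(4x) dx = -64·(0) = 0.
  So ∫_0^π (u')² dx = 32*π + 8*π + 0 = 40*π.
||u||_{H^1}^2 = (5*π/2) + (40*π) = 85*π/2.


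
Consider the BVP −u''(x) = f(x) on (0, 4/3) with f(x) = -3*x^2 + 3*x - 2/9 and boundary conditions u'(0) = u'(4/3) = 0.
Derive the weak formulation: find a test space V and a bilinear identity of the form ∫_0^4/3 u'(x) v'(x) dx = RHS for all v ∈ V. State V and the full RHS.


V = H^1(0, 4/3) (no boundary constraint on v; u is determined up to an additive constant); weak form: ∫_0^4/3 u'v' dx = ∫_0^4/3 (-3*x^2 + 3*x - 2/9) v dx for all v ∈ V.

Multiply both sides by a test function v and integrate from 0 to 4/3:
  ∫_0^4/3 −u''(x) v(x) dx = ∫_0^4/3 f(x) v(x) dx.
Integrate the LHS by parts once:
  ∫_0^4/3 −u'' v dx = −[u'(x) v(x)]_0^4/3 + ∫_0^4/3 u'(x) v'(x) dx.
Thus ∫_0^4/3 u'(x) v'(x) dx = ∫_0^4/3 f(x) v(x) dx + [u'(x) v(x)]_0^4/3.
Choose V so that boundary terms are either known or forced to vanish.
u has homogeneous Neumann: u'(0) = u'(4/3) = 0. So [u' v]_0^4/3 = 0·v(4/3) − 0·v(0) = 0 for any v; take V = H^1(0, 4/3).
Weak formulation: find u (satisfying any essential BC) such that ∫_0^4/3 u'(x) v'(x) dx = ∫_0^4/3 f v dx for all v ∈ V (homogeneous Neumann, so boundary terms vanish).
Substituting f(x) = -3*x^2 + 3*x - 2/9, the right-hand side is ∫_0^4/3 (-3*x^2 + 3*x - 2/9) v dx.
Compatibility check (pure Neumann): taking v ≡ 1 ∈ V gives 0 = ∫_0^4/3 f dx + (0) − (0), i.e. ∫_0^4/3 f dx must equal u'(0) − u'(4/3) = 0. Indeed ∫_0^4/3 (-3*x^2 + 3*x - 2/9) dx = 0, so the data are compatible. The solution is then unique only up to an additive constant (fix it e.g. by requiring ∫_0^4/3 u dx = 0).


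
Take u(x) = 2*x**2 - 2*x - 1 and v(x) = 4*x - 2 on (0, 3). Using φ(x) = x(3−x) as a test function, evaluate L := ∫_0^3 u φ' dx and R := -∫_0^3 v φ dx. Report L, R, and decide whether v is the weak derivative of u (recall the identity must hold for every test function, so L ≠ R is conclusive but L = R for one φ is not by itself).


LHS = -18, RHS = -18. Yes, v = u' weakly.

u(x) = 2*x**2 - 2*x - 1, classical derivative u'(x) = 4*x - 2.
φ(x) = x(3−x), so φ'(x) = 3 - 2*x.
Note φ(0) = φ(3) = 0, so the boundary term u·φ vanishes.
LHS = ∫_0^3 u(x) φ'(x) dx = ∫_0^3 (-4*x^3 + 10*x^2 - 4*x - 3) dx. Term by term:
  ∫_0^3 -4*x^3 dx = -81;  ∫_0^3 10*x^2 dx = 90;  ∫_0^3 -4*x dx = -18;
  ∫_0^3 -3 dx = -9.
Sum: -81 + 90 − 18 − 9 = -18.
So LHS = -18.
∫_0^3 v(x) φ(x) dx = ∫_0^3 (-4*x^3 + 14*x^2 - 6*x) dx. Term by term:
  ∫_0^3 -4*x^3 dx = -81;  ∫_0^3 14*x^2 dx = 126;  ∫_0^3 -6*x dx = -27.
Sum: -81 + 126 − 27 = 18.
So RHS = -∫_0^3 v(x) φ(x) dx = -18.
LHS = RHS, so the identity holds for this test φ.
Moreover u is smooth here and v(x) = u'(x) = 4*x - 2 pointwise, so the identity holds for every test function. Hence v is the weak derivative of u.


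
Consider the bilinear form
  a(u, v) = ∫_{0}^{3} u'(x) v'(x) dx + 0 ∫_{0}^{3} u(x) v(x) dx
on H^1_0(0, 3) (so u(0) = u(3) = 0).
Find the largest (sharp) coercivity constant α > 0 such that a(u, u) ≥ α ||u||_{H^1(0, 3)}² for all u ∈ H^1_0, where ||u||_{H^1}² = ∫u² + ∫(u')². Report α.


α = π^2/(9 + π^2)

Coercivity of a(·,·) on H^1_0(0, 3) means a(u, u) ≥ α ||u||_{H^1}² for every u ∈ H^1_0.
The interval has length L = 3, and Poincaré/coercivity depend only on L. Here a(u, u) = ∫(u')² + (0)·∫u².
Here c = 0, so a(u,u) = ∫(u')² alone. The condition a(u,u) ≥ α||u||_{H^1}² reads (1−α)∫(u')² ≥ (α−c)∫u². Any admissible α is ≤ 1 (rapidly oscillating u have ∫u²/∫(u')² → 0), and α = 1 would force 0 ≥ (1−c)∫u², impossible since c < 1; so 1−α > 0. By the sharp Poincaré inequality on H^1_0 of an interval of length L, ∫(u')² ≥ (π/L)²∫u² with equality for the first sine mode sin(π(x−x₀)/L) (x₀ the left endpoint), so the inequality holds for all u iff (1−α)(π/L)² ≥ α − c, i.e. α ≤ ((π/L)² + c)/((π/L)² + 1) = (1 + c(L/π)²)/(1 + (L/π)²). (Direct route, valid since c ≤ 0: Poincaré gives c∫u² ≥ c(L/π)²∫(u')², so a(u,u) ≥ (1 + c(L/π)²)∫(u')², while ||u||_{H^1}² ≤ (1 + (L/π)²)∫(u')²; dividing yields the same α.) With (π/L)² = π^2/9 and c = 0, the largest admissible constant is α = ((π/L)² + c)/((π/L)² + 1).
Simplifying, α = π^2/(9 + π^2).
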